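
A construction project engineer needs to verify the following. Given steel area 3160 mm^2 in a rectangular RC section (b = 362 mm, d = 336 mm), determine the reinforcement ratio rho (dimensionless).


rho = As / (b * d)
= 3160 / (362 * 336)
= 3160 / 121632
= 0.02598 (dimensionless)

0.02598 (dimensionless)


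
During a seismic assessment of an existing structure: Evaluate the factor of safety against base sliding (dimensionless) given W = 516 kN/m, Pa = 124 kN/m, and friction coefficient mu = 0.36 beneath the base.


Resisting force = mu * W = 0.36 * 516 = 185.76 kN/m
FOS = Resisting / Driving = 185.76 / 124
= 1.4981 (dimensionless)

1.4981 (dimensionless)


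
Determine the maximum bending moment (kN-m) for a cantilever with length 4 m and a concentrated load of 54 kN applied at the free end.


For a cantilever with a point load at the free end:
M_max = P * L = 54 * 4 = 216 kN-m

216 kN-m


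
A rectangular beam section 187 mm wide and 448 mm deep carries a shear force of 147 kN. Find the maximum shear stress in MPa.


A = b * h = 187 * 448 = 83776 mm^2
V = 147 kN = 147000.0 N
tau_max = 1.5 * V / A = 1.5 * 147000.0 / 83776
= 2.632 MPa

2.632 MPa


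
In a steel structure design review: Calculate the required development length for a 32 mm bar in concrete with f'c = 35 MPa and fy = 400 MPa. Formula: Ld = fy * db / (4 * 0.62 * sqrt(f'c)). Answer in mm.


Ld = (fy * db) / (4 * 0.62 * sqrt(f'c))
= (400 * 32) / (4 * 0.62 * sqrt(35))
= 12800 / 14.6719
= 872.42 mm

872.42 mm


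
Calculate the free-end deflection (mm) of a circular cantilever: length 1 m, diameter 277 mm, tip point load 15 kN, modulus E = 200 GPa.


I = pi * d^4 / 64 = pi * 277^4 / 64 = 288994099.02 mm^4
L = 1000.0 mm, P = 15000.0 N, E = 200000.0 MPa
delta = P * L^3 / (3 * E * I)
= 15000.0 * 1000.0^3 / (3 * 200000.0 * 288994099.02)
= 0.0865 mm

0.0865 mm


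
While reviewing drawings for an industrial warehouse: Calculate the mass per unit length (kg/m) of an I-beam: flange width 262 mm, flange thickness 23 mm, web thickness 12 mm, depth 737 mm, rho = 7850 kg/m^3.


A_flanges = 2 * 262 * 23 = 12052 mm^2
A_web = (737 - 2 * 23) * 12 = 8292 mm^2
A_total = 12052 + 8292 = 20344 mm^2 = 0.020344 m^2
Weight = rho * A = 7850 * 0.020344 = 159.7004 kg/m

159.7004 kg/m


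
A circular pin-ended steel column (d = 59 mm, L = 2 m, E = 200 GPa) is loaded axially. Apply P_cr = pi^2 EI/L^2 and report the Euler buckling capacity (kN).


I = pi * d^4 / 64 = 594809.57 mm^4
L = 2000.0 mm
P_cr = pi^2 * E * I / L^2
= 9.8696 * 200000.0 * 594809.57 / 2000.0^2
= 293526.76 N = 293.5268 kN

293.5268 kN


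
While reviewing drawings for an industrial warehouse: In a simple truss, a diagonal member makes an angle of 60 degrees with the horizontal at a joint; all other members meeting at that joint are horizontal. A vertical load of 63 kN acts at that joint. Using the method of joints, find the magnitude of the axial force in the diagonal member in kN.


At the joint, only the diagonal has a vertical component, so vertical equilibrium gives:
F * sin(60) = 63
F = 63 / sin(60)
= 63 / 0.866025
= 72.75 kN

72.75 kN


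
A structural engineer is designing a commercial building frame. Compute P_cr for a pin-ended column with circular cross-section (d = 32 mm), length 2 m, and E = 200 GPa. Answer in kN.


I = pi * d^4 / 64 = 51471.85 mm^4
L = 2000.0 mm
P_cr = pi^2 * E * I / L^2
= 9.8696 * 200000.0 * 51471.85 / 2000.0^2
= 25400.34 N = 25.4003 kN

25.4003 kN


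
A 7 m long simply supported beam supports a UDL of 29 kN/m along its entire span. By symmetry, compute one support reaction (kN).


Total load = w * L = 29 * 7 = 203 kN
By symmetry, each reaction R = total / 2 = 203 / 2 = 101.5 kN

101.5 kN


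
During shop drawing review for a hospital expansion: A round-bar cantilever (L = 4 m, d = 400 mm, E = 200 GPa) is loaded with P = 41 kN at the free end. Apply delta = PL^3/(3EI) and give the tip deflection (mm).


I = pi * d^4 / 64 = pi * 400^4 / 64 = 1256637061.44 mm^4
L = 4000.0 mm, P = 41000.0 N, E = 200000.0 MPa
delta = P * L^3 / (3 * E * I)
= 41000.0 * 4000.0^3 / (3 * 200000.0 * 1256637061.44)
= 3.4802 mm

3.4802 mm


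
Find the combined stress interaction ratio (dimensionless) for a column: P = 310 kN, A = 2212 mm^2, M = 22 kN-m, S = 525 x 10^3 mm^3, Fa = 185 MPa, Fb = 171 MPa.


f_a = P / A = 310000.0 / 2212 = 140.1447 MPa
f_b = M / S = 22000000.0 / 525000.0 = 41.9048 MPa
Ratio = f_a / Fa + f_b / Fb
= 140.1447 / 185 + 41.9048 / 171
= 1.0026 (dimensionless)

1.0026 (dimensionless)


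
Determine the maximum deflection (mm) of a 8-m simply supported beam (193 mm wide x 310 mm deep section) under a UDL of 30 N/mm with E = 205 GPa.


I = 193 * 310^3 / 12 = 479138583.33 mm^4
L = 8000.0 mm, w = 30 N/mm, E = 205000.0 MPa
delta = 5 * w * L^4 / (384 * E * I)
= 5 * 30 * 8000.0^4 / (384 * 205000.0 * 479138583.33)
= 16.2894 mm

16.2894 mm


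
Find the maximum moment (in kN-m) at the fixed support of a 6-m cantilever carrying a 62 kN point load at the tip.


For a cantilever with a point load at the free end:
M_max = P * L = 62 * 6 = 372 kN-m

372 kN-m


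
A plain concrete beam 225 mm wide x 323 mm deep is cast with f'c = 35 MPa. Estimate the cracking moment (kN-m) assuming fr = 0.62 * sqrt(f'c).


fr = 0.62 * sqrt(35) = 0.62 * 5.9161 = 3.668 MPa
I = 225 * 323^3 / 12 = 631842506.25 mm^4
y_t = 161.5 mm
M_cr = fr * I / y_t = 3.668 * 631842506.25 / 161.5 N-mm
= 14.3503 kN-m

14.3503 kN-m


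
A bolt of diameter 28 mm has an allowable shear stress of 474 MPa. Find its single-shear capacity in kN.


A = pi * d^2 / 4 = pi * 28^2 / 4 = 615.7522 mm^2
V = f_v * A / 1000 = 474 * 615.7522 / 1000
= 291.8665 kN

291.8665 kN


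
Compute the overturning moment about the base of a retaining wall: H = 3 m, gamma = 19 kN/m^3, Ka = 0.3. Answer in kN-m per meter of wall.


Pa = 0.5 * Ka * gamma * H^2
= 0.5 * 0.3 * 19 * 3^2
= 25.65 kN/m
Arm = H / 3 = 3 / 3 = 1.0 m
Mo = Pa * arm = Pa * H / 3 = 25.65 * 3 / 3 = 25.65 kN-m/m

25.65 kN-m/m


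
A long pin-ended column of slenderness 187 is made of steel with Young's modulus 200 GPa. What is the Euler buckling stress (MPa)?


sigma_cr = pi^2 * E / lambda^2
= 9.8696 * 200000.0 / 187^2
= 9.8696 * 200000.0 / 34969
= 56.4477 MPa

56.4477 MPa


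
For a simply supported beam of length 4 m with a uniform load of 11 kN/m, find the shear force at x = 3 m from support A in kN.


R_A = w * L / 2 = 11 * 4 / 2 = 22.0 kN
V(x) = R_A - w * x = 22.0 - 11 * 3
= -11.0 kN

-11.0 kN


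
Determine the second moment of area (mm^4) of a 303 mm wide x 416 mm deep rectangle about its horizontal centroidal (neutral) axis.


I = b * h^3 / 12
= 303 * 416^3 / 12
= 303 * 71991296 / 12
= 1817780224.0 mm^4

1817780224.0 mm^4


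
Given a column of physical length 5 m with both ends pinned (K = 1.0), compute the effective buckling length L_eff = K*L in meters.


L_eff = K * L
= 1.0 * 5
= 5.0 m

5.0 m


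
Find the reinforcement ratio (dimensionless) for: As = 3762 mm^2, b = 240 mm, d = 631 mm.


rho = As / (b * d)
= 3762 / (240 * 631)
= 3762 / 151440
= 0.024842 (dimensionless)

0.024842 (dimensionless)


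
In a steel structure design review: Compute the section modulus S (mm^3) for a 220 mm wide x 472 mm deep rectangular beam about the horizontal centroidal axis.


S = b * h^2 / 6
= 220 * 472^2 / 6
= 220 * 222784 / 6
= 8168746.67 mm^3

8168746.67 mm^3


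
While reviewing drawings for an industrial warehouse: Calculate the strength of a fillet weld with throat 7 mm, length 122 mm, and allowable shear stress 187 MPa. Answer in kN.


Strength = throat * length * allowable stress
= 7 * 122 * 187 N
= 159698 N
= 159.7 kN

159.7 kN


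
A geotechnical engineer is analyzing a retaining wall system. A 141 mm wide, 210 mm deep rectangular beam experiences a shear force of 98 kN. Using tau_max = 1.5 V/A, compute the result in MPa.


A = b * h = 141 * 210 = 29610 mm^2
V = 98 kN = 98000.0 N
tau_max = 1.5 * V / A = 1.5 * 98000.0 / 29610
= 4.9645 MPa

4.9645 MPa


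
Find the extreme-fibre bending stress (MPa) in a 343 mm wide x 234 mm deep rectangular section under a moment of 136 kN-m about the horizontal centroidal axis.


I = b * h^3 / 12 = 343 * 234^3 / 12 = 366235506.0 mm^4
y = h / 2 = 234 / 2 = 117.0 mm
M = 136 kN-m = 136000000.0 N-mm
sigma = M * y / I = 136000000.0 * 117.0 / 366235506.0
= 43.45 MPa

43.45 MPa


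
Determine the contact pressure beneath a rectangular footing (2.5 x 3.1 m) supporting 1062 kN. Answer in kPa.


A = 2.5 * 3.1 = 7.75 m^2
q = P / A = 1062 / 7.75
= 137.0323 kPa

137.0323 kPa


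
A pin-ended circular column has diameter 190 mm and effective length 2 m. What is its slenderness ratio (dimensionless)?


Radius of gyration r = d / 4 = 190 / 4 = 47.5 mm
L_eff = 2000.0 mm
Slenderness ratio = L / r = 2000.0 / 47.5 = 42.11 (dimensionless)

42.11 (dimensionless)


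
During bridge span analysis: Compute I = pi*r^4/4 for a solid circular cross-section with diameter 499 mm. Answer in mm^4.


r = d / 2 = 499 / 2 = 249.5 mm
I = pi * r^4 / 4 = pi * 249.5^4 / 4
= 3043491416.12 mm^4

3043491416.12 mm^4


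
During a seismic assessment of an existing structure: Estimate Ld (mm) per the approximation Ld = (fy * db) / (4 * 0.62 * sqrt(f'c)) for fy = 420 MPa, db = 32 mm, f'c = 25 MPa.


Ld = (fy * db) / (4 * 0.62 * sqrt(f'c))
= (420 * 32) / (4 * 0.62 * sqrt(25))
= 13440 / 12.4
= 1083.87 mm

1083.87 mm


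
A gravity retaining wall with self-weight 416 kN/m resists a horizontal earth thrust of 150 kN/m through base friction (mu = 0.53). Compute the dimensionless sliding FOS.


Resisting force = mu * W = 0.53 * 416 = 220.48 kN/m
FOS = Resisting / Driving = 220.48 / 150
= 1.4699 (dimensionless)

1.4699 (dimensionless)


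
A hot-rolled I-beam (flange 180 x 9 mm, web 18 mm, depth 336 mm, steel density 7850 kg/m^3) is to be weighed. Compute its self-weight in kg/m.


A_flanges = 2 * 180 * 9 = 3240 mm^2
A_web = (336 - 2 * 9) * 18 = 5724 mm^2
A_total = 3240 + 5724 = 8964 mm^2 = 0.008964 m^2
Weight = rho * A = 7850 * 0.008964 = 70.3674 kg/m

70.3674 kg/m


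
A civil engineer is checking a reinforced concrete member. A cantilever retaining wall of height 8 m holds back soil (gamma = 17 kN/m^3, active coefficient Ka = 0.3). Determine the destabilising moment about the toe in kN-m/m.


Pa = 0.5 * Ka * gamma * H^2
= 0.5 * 0.3 * 17 * 8^2
= 163.2 kN/m
Arm = H / 3 = 8 / 3 = 2.6667 m
Mo = Pa * arm = Pa * H / 3 = 163.2 * 8 / 3 = 435.2 kN-m/m

435.2 kN-m/m


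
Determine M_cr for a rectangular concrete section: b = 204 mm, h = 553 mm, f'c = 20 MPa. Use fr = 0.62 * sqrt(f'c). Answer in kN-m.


fr = 0.62 * sqrt(20) = 0.62 * 4.4721 = 2.7727 MPa
I = 204 * 553^3 / 12 = 2874910409.0 mm^4
y_t = 276.5 mm
M_cr = fr * I / y_t = 2.7727 * 2874910409.0 / 276.5 N-mm
= 28.8294 kN-m

28.8294 kN-m


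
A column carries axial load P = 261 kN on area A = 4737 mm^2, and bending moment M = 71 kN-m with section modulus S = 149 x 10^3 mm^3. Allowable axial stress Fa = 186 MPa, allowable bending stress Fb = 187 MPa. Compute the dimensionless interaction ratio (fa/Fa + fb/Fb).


f_a = P / A = 261000.0 / 4737 = 55.0982 MPa
f_b = M / S = 71000000.0 / 149000.0 = 476.5101 MPa
Ratio = f_a / Fa + f_b / Fb
= 55.0982 / 186 + 476.5101 / 187
= 2.8444 (dimensionless)

2.8444 (dimensionless)


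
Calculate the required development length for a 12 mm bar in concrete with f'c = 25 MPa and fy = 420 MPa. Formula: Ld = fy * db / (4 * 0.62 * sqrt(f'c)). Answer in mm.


Ld = (fy * db) / (4 * 0.62 * sqrt(f'c))
= (420 * 12) / (4 * 0.62 * sqrt(25))
= 5040 / 12.4
= 406.45 mm

406.45 mm


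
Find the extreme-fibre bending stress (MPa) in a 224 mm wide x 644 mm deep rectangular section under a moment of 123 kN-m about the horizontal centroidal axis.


I = b * h^3 / 12 = 224 * 644^3 / 12 = 4985679701.33 mm^4
y = h / 2 = 644 / 2 = 322.0 mm
M = 123 kN-m = 123000000.0 N-mm
sigma = M * y / I = 123000000.0 * 322.0 / 4985679701.33
= 7.94 MPa

7.94 MPa


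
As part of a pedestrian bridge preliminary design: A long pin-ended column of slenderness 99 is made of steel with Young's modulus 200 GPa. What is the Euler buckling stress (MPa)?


sigma_cr = pi^2 * E / lambda^2
= 9.8696 * 200000.0 / 99^2
= 9.8696 * 200000.0 / 9801
= 201.3999 MPa

201.3999 MPa


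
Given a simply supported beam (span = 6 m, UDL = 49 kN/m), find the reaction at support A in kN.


Total load = w * L = 49 * 6 = 294 kN
By symmetry, each reaction R = total / 2 = 294 / 2 = 147.0 kN

147.0 kN


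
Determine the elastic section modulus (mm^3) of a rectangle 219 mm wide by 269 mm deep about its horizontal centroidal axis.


S = b * h^2 / 6
= 219 * 269^2 / 6
= 219 * 72361 / 6
= 2641176.5 mm^3

2641176.5 mm^3


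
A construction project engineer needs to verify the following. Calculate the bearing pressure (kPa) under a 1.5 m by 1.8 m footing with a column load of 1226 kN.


A = 1.5 * 1.8 = 2.7 m^2
q = P / A = 1226 / 2.7
= 454.0741 kPa

454.0741 kPa


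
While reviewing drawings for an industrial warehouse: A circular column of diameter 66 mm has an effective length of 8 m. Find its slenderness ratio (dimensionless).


Radius of gyration r = d / 4 = 66 / 4 = 16.5 mm
L_eff = 8000.0 mm
Slenderness ratio = L / r = 8000.0 / 16.5 = 484.85 (dimensionless)

484.85 (dimensionless)


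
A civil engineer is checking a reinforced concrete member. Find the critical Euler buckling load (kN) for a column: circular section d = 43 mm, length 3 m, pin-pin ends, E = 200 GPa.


I = pi * d^4 / 64 = 167820.0 mm^4
L = 3000.0 mm
P_cr = pi^2 * E * I / L^2
= 9.8696 * 200000.0 * 167820.0 / 3000.0^2
= 36807.05 N = 36.807 kN

36.807 kN


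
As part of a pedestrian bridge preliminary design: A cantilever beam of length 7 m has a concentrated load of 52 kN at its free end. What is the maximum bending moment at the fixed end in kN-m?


For a cantilever with a point load at the free end:
M_max = P * L = 52 * 7 = 364 kN-m

364 kN-m


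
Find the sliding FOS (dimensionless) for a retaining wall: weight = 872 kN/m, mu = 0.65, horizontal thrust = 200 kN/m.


Resisting force = mu * W = 0.65 * 872 = 566.8 kN/m
FOS = Resisting / Driving = 566.8 / 200
= 2.834 (dimensionless)

2.834 (dimensionless)


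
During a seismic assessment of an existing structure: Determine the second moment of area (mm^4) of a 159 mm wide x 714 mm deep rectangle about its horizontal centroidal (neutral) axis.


I = b * h^3 / 12
= 159 * 714^3 / 12
= 159 * 363994344 / 12
= 4822925058.0 mm^4

4822925058.0 mm^4


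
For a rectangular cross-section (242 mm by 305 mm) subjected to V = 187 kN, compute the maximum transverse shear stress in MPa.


A = b * h = 242 * 305 = 73810 mm^2
V = 187 kN = 187000.0 N
tau_max = 1.5 * V / A = 1.5 * 187000.0 / 73810
= 3.8003 MPa

3.8003 MPa


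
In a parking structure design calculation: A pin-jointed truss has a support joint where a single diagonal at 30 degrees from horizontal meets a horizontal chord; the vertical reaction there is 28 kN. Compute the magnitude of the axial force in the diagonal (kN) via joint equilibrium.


At the joint, only the diagonal has a vertical component, so vertical equilibrium gives:
F * sin(30) = 28
F = 28 / sin(30)
= 28 / 0.5
= 56.0 kN

56.0 kN


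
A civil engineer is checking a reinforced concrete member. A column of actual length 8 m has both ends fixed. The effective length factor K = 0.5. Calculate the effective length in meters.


L_eff = K * L
= 0.5 * 8
= 4.0 m

4.0 m


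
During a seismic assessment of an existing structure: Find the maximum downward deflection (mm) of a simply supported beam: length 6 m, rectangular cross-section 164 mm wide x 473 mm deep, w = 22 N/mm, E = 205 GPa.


I = 164 * 473^3 / 12 = 1446258832.33 mm^4
L = 6000.0 mm, w = 22 N/mm, E = 205000.0 MPa
delta = 5 * w * L^4 / (384 * E * I)
= 5 * 22 * 6000.0^4 / (384 * 205000.0 * 1446258832.33)
= 1.2522 mm

1.2522 mm


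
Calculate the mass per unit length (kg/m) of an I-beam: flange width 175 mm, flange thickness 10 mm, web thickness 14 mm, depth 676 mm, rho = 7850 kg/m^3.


A_flanges = 2 * 175 * 10 = 3500 mm^2
A_web = (676 - 2 * 10) * 14 = 9184 mm^2
A_total = 3500 + 9184 = 12684 mm^2 = 0.012684 m^2
Weight = rho * A = 7850 * 0.012684 = 99.5694 kg/m

99.5694 kg/m


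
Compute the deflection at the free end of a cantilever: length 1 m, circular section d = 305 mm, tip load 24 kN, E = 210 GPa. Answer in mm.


I = pi * d^4 / 64 = pi * 305^4 / 64 = 424785081.72 mm^4
L = 1000.0 mm, P = 24000.0 N, E = 210000.0 MPa
delta = P * L^3 / (3 * E * I)
= 24000.0 * 1000.0^3 / (3 * 210000.0 * 424785081.72)
= 0.0897 mm

0.0897 mm


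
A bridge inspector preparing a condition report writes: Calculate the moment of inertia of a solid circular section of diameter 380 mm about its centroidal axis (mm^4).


r = d / 2 = 380 / 2 = 190.0 mm
I = pi * r^4 / 4 = pi * 190.0^4 / 4
= 1023538740.52 mm^4

1023538740.52 mm^4


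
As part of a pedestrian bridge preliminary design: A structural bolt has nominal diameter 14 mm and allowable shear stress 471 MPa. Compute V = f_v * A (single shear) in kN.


A = pi * d^2 / 4 = pi * 14^2 / 4 = 153.938 mm^2
V = f_v * A / 1000 = 471 * 153.938 / 1000
= 72.5048 kN

72.5048 kN


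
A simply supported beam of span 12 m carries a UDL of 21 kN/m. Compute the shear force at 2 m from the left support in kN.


R_A = w * L / 2 = 21 * 12 / 2 = 126.0 kN
V(x) = R_A - w * x = 126.0 - 21 * 2
= 84.0 kN

84.0 kN


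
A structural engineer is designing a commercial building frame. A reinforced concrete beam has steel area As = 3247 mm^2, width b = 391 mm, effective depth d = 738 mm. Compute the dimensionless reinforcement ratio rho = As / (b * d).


rho = As / (b * d)
= 3247 / (391 * 738)
= 3247 / 288558
= 0.011253 (dimensionless)

0.011253 (dimensionless)


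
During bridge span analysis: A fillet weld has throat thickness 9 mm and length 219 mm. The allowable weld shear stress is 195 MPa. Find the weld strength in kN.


Strength = throat * length * allowable stress
= 9 * 219 * 195 N
= 384345 N
= 384.35 kN

384.35 kN


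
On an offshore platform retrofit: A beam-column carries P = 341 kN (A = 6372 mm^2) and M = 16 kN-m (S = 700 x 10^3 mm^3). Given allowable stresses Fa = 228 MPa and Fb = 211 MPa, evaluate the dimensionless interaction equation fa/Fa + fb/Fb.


f_a = P / A = 341000.0 / 6372 = 53.5154 MPa
f_b = M / S = 16000000.0 / 700000.0 = 22.8571 MPa
Ratio = f_a / Fa + f_b / Fb
= 53.5154 / 228 + 22.8571 / 211
= 0.343 (dimensionless)

0.343 (dimensionless)


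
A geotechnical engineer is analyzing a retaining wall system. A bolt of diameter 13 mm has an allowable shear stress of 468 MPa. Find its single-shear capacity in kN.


A = pi * d^2 / 4 = pi * 13^2 / 4 = 132.7323 mm^2
V = f_v * A / 1000 = 468 * 132.7323 / 1000
= 62.1187 kN

62.1187 kN


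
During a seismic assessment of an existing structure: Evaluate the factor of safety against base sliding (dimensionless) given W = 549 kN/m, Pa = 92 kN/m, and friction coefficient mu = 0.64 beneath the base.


Resisting force = mu * W = 0.64 * 549 = 351.36 kN/m
FOS = Resisting / Driving = 351.36 / 92
= 3.8191 (dimensionless)

3.8191 (dimensionless)


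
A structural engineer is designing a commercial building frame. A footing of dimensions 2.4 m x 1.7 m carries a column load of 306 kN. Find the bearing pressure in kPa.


A = 2.4 * 1.7 = 4.08 m^2
q = P / A = 306 / 4.08
= 75.0 kPa

75.0 kPa


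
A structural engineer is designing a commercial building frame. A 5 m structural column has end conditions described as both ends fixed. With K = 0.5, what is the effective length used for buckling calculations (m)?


L_eff = K * L
= 0.5 * 5
= 2.5 m

2.5 m


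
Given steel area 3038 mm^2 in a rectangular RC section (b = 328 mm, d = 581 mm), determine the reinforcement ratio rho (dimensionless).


rho = As / (b * d)
= 3038 / (328 * 581)
= 3038 / 190568
= 0.015942 (dimensionless)

0.015942 (dimensionless)


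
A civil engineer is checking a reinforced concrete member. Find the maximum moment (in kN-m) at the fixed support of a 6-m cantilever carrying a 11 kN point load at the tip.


For a cantilever with a point load at the free end:
M_max = P * L = 11 * 6 = 66 kN-m

66 kN-m


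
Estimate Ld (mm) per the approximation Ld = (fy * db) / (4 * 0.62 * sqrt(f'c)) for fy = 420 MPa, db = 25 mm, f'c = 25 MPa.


Ld = (fy * db) / (4 * 0.62 * sqrt(f'c))
= (420 * 25) / (4 * 0.62 * sqrt(25))
= 10500 / 12.4
= 846.77 mm

846.77 mm


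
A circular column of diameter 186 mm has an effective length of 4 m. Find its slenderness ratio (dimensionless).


Radius of gyration r = d / 4 = 186 / 4 = 46.5 mm
L_eff = 4000.0 mm
Slenderness ratio = L / r = 4000.0 / 46.5 = 86.02 (dimensionless)

86.02 (dimensionless)


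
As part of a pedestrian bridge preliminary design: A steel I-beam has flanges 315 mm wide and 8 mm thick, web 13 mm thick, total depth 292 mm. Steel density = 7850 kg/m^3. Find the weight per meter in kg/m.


A_flanges = 2 * 315 * 8 = 5040 mm^2
A_web = (292 - 2 * 8) * 13 = 3588 mm^2
A_total = 5040 + 3588 = 8628 mm^2 = 0.008628 m^2
Weight = rho * A = 7850 * 0.008628 = 67.7298 kg/m

67.7298 kg/m


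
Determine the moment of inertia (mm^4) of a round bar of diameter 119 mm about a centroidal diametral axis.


r = d / 2 = 119 / 2 = 59.5 mm
I = pi * r^4 / 4 = pi * 59.5^4 / 4
= 9843685.83 mm^4

9843685.83 mm^4


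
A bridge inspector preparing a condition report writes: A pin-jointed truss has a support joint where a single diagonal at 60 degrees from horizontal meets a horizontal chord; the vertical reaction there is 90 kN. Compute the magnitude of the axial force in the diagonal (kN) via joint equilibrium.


At the joint, only the diagonal has a vertical component, so vertical equilibrium gives:
F * sin(60) = 90
F = 90 / sin(60)
= 90 / 0.866025
= 103.92 kN

103.92 kN


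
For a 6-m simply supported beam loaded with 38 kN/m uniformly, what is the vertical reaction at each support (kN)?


Total load = w * L = 38 * 6 = 228 kN
By symmetry, each reaction R = total / 2 = 228 / 2 = 114.0 kN

114.0 kN


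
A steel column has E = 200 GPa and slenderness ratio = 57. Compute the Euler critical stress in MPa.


sigma_cr = pi^2 * E / lambda^2
= 9.8696 * 200000.0 / 57^2
= 9.8696 * 200000.0 / 3249
= 607.5472 MPa

607.5472 MPa


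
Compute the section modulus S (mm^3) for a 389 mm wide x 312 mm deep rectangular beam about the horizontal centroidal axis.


S = b * h^2 / 6
= 389 * 312^2 / 6
= 389 * 97344 / 6
= 6311136.0 mm^3

6311136.0 mm^3


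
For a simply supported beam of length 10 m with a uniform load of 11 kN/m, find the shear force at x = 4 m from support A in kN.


R_A = w * L / 2 = 11 * 10 / 2 = 55.0 kN
V(x) = R_A - w * x = 55.0 - 11 * 4
= 11.0 kN

11.0 kN


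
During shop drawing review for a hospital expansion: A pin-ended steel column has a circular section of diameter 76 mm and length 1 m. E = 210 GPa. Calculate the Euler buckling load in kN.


I = pi * d^4 / 64 = 1637661.98 mm^4
L = 1000.0 mm
P_cr = pi^2 * E * I / L^2
= 9.8696 * 210000.0 * 1637661.98 / 1000.0^2
= 3394245.95 N = 3394.2459 kN

3394.2459 kN


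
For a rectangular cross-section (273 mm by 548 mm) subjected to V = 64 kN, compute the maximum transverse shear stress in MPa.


A = b * h = 273 * 548 = 149604 mm^2
V = 64 kN = 64000.0 N
tau_max = 1.5 * V / A = 1.5 * 64000.0 / 149604
= 0.6417 MPa

0.6417 MPa


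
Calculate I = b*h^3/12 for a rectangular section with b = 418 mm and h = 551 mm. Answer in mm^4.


I = b * h^3 / 12
= 418 * 551^3 / 12
= 418 * 167284151 / 12
= 5827064593.17 mm^4

5827064593.17 mm^4


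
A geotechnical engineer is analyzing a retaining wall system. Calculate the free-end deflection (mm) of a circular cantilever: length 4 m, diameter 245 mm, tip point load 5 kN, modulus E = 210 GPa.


I = pi * d^4 / 64 = pi * 245^4 / 64 = 176861879.6 mm^4
L = 4000.0 mm, P = 5000.0 N, E = 210000.0 MPa
delta = P * L^3 / (3 * E * I)
= 5000.0 * 4000.0^3 / (3 * 210000.0 * 176861879.6)
= 2.8719 mm

2.8719 mm


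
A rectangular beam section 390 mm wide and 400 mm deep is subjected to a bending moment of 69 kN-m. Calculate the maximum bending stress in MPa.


I = b * h^3 / 12 = 390 * 400^3 / 12 = 2080000000.0 mm^4
y = h / 2 = 400 / 2 = 200.0 mm
M = 69 kN-m = 69000000.0 N-mm
sigma = M * y / I = 69000000.0 * 200.0 / 2080000000.0
= 6.63 MPa

6.63 MPa


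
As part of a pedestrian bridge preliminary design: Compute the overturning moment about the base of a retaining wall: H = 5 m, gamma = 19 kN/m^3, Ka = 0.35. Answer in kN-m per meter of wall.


Pa = 0.5 * Ka * gamma * H^2
= 0.5 * 0.35 * 19 * 5^2
= 83.125 kN/m
Arm = H / 3 = 5 / 3 = 1.6667 m
Mo = Pa * arm = Pa * H / 3 = 83.125 * 5 / 3 = 138.5417 kN-m/m

138.5417 kN-m/m


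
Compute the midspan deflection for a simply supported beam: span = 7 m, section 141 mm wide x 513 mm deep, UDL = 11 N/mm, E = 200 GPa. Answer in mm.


I = 141 * 513^3 / 12 = 1586316939.75 mm^4
L = 7000.0 mm, w = 11 N/mm, E = 200000.0 MPa
delta = 5 * w * L^4 / (384 * E * I)
= 5 * 11 * 7000.0^4 / (384 * 200000.0 * 1586316939.75)
= 1.0839 mm

1.0839 mm


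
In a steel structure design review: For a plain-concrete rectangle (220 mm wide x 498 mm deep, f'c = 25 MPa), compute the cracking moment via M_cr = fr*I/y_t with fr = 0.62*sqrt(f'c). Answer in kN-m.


fr = 0.62 * sqrt(25) = 0.62 * 5.0 = 3.1 MPa
I = 220 * 498^3 / 12 = 2264276520.0 mm^4
y_t = 249.0 mm
M_cr = fr * I / y_t = 3.1 * 2264276520.0 / 249.0 N-mm
= 28.1898 kN-m

28.1898 kN-m


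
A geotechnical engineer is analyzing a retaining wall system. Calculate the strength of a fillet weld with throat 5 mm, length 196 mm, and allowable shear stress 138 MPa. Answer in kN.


Strength = throat * length * allowable stress
= 5 * 196 * 138 N
= 135240 N
= 135.24 kN

135.24 kN


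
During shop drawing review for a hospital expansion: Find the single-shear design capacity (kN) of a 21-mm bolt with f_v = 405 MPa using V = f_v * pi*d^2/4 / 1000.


A = pi * d^2 / 4 = pi * 21^2 / 4 = 346.3606 mm^2
V = f_v * A / 1000 = 405 * 346.3606 / 1000
= 140.276 kN

140.276 kN


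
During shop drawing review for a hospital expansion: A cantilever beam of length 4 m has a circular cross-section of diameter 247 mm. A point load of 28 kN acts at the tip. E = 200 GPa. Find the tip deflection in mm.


I = pi * d^4 / 64 = pi * 247^4 / 64 = 182708062.3 mm^4
L = 4000.0 mm, P = 28000.0 N, E = 200000.0 MPa
delta = P * L^3 / (3 * E * I)
= 28000.0 * 4000.0^3 / (3 * 200000.0 * 182708062.3)
= 16.3467 mm

16.3467 mm


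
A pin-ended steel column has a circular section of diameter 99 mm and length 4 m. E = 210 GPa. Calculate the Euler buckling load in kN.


I = pi * d^4 / 64 = 4715314.64 mm^4
L = 4000.0 mm
P_cr = pi^2 * E * I / L^2
= 9.8696 * 210000.0 * 4715314.64 / 4000.0^2
= 610815.06 N = 610.8151 kN

610.8151 kN


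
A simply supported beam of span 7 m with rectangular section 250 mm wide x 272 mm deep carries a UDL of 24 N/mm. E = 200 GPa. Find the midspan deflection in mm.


I = 250 * 272^3 / 12 = 419242666.67 mm^4
L = 7000.0 mm, w = 24 N/mm, E = 200000.0 MPa
delta = 5 * w * L^4 / (384 * E * I)
= 5 * 24 * 7000.0^4 / (384 * 200000.0 * 419242666.67)
= 8.9484 mm

8.9484 mm


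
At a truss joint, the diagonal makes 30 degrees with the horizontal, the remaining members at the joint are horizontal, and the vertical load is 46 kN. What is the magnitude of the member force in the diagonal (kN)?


At the joint, only the diagonal has a vertical component, so vertical equilibrium gives:
F * sin(30) = 46
F = 46 / sin(30)
= 46 / 0.5
= 92.0 kN

92.0 kN


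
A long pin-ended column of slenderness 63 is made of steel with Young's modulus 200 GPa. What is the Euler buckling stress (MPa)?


sigma_cr = pi^2 * E / lambda^2
= 9.8696 * 200000.0 / 63^2
= 9.8696 * 200000.0 / 3969
= 497.3346 MPa

497.3346 MPa


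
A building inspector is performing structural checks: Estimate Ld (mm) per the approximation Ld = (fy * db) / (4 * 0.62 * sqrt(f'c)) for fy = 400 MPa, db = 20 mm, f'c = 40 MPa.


Ld = (fy * db) / (4 * 0.62 * sqrt(f'c))
= (400 * 20) / (4 * 0.62 * sqrt(40))
= 8000 / 15.6849
= 510.04 mm

510.04 mm


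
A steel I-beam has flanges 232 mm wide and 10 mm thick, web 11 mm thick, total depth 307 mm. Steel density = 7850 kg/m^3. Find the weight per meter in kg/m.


A_flanges = 2 * 232 * 10 = 4640 mm^2
A_web = (307 - 2 * 10) * 11 = 3157 mm^2
A_total = 4640 + 3157 = 7797 mm^2 = 0.007797 m^2
Weight = rho * A = 7850 * 0.007797 = 61.2064 kg/m

61.2064 kg/m


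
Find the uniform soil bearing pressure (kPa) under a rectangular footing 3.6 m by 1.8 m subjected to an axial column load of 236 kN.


A = 3.6 * 1.8 = 6.48 m^2
q = P / A = 236 / 6.48
= 36.4198 kPa

36.4198 kPa


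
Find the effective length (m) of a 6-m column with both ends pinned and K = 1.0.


L_eff = K * L
= 1.0 * 6
= 6.0 m

6.0 m


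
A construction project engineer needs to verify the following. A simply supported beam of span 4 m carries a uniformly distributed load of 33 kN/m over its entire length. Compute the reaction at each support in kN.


Total load = w * L = 33 * 4 = 132 kN
By symmetry, each reaction R = total / 2 = 132 / 2 = 66.0 kN

66.0 kN


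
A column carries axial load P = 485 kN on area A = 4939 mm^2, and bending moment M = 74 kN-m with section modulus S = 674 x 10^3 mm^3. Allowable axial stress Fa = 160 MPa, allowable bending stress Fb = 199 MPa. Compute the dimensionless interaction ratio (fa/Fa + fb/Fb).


f_a = P / A = 485000.0 / 4939 = 98.198 MPa
f_b = M / S = 74000000.0 / 674000.0 = 109.7923 MPa
Ratio = f_a / Fa + f_b / Fb
= 98.198 / 160 + 109.7923 / 199
= 1.1655 (dimensionless)

1.1655 (dimensionless)


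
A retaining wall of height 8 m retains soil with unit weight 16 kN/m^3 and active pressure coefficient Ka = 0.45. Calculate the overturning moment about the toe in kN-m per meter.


Pa = 0.5 * Ka * gamma * H^2
= 0.5 * 0.45 * 16 * 8^2
= 230.4 kN/m
Arm = H / 3 = 8 / 3 = 2.6667 m
Mo = Pa * arm = Pa * H / 3 = 230.4 * 8 / 3 = 614.4 kN-m/m

614.4 kN-m/m


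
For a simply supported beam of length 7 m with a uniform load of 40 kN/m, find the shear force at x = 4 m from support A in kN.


R_A = w * L / 2 = 40 * 7 / 2 = 140.0 kN
V(x) = R_A - w * x = 140.0 - 40 * 4
= -20.0 kN

-20.0 kN


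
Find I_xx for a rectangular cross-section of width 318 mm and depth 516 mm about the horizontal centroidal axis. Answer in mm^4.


I = b * h^3 / 12
= 318 * 516^3 / 12
= 318 * 137388096 / 12
= 3640784544.0 mm^4

3640784544.0 mm^4


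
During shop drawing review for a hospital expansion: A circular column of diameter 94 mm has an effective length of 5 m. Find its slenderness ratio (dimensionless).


Radius of gyration r = d / 4 = 94 / 4 = 23.5 mm
L_eff = 5000.0 mm
Slenderness ratio = L / r = 5000.0 / 23.5 = 212.77 (dimensionless)

212.77 (dimensionless)


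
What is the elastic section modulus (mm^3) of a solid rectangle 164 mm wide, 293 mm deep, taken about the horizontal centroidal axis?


S = b * h^2 / 6
= 164 * 293^2 / 6
= 164 * 85849 / 6
= 2346539.33 mm^3

2346539.33 mm^3


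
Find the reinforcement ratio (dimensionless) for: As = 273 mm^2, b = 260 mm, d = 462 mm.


rho = As / (b * d)
= 273 / (260 * 462)
= 273 / 120120
= 0.002273 (dimensionless)

0.002273 (dimensionless)


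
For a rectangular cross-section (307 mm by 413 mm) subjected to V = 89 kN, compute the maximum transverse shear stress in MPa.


A = b * h = 307 * 413 = 126791 mm^2
V = 89 kN = 89000.0 N
tau_max = 1.5 * V / A = 1.5 * 89000.0 / 126791
= 1.0529 MPa

1.0529 MPa


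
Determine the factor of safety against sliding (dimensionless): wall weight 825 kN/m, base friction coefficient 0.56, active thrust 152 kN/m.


Resisting force = mu * W = 0.56 * 825 = 462.0 kN/m
FOS = Resisting / Driving = 462.0 / 152
= 3.0395 (dimensionless)

3.0395 (dimensionless)


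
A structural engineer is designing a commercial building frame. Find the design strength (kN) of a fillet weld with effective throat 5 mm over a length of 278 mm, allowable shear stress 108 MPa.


Strength = throat * length * allowable stress
= 5 * 278 * 108 N
= 150120 N
= 150.12 kN

150.12 kN


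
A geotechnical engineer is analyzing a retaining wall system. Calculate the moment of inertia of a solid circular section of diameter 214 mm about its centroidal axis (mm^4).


r = d / 2 = 214 / 2 = 107.0 mm
I = pi * r^4 / 4 = pi * 107.0^4 / 4
= 102949677.88 mm^4

102949677.88 mm^4


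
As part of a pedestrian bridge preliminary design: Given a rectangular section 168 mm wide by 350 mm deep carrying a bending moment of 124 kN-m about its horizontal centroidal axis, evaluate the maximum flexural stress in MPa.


I = b * h^3 / 12 = 168 * 350^3 / 12 = 600250000.0 mm^4
y = h / 2 = 350 / 2 = 175.0 mm
M = 124 kN-m = 124000000.0 N-mm
sigma = M * y / I = 124000000.0 * 175.0 / 600250000.0
= 36.15 MPa

36.15 MPa


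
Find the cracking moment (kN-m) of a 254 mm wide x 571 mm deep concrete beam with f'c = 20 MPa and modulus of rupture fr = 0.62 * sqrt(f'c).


fr = 0.62 * sqrt(20) = 0.62 * 4.4721 = 2.7727 MPa
I = 254 * 571^3 / 12 = 3940585866.17 mm^4
y_t = 285.5 mm
M_cr = fr * I / y_t = 2.7727 * 3940585866.17 / 285.5 N-mm
= 38.2703 kN-m

38.2703 kN-m


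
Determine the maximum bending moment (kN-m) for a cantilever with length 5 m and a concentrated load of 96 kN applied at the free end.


For a cantilever with a point load at the free end:
M_max = P * L = 96 * 5 = 480 kN-m

480 kN-m


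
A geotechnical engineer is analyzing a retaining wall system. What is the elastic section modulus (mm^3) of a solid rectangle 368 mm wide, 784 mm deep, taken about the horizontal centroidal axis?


S = b * h^2 / 6
= 368 * 784^2 / 6
= 368 * 614656 / 6
= 37698901.33 mm^3

37698901.33 mm^3


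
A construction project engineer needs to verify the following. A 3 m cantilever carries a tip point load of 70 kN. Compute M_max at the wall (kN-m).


For a cantilever with a point load at the free end:
M_max = P * L = 70 * 3 = 210 kN-m

210 kN-m


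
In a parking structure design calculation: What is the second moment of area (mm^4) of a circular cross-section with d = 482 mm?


r = d / 2 = 482 / 2 = 241.0 mm
I = pi * r^4 / 4 = pi * 241.0^4 / 4
= 2649464175.81 mm^4

2649464175.81 mm^4


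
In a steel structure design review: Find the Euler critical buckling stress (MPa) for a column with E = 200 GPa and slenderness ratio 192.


sigma_cr = pi^2 * E / lambda^2
= 9.8696 * 200000.0 / 192^2
= 9.8696 * 200000.0 / 36864
= 53.546 MPa

53.546 MPa


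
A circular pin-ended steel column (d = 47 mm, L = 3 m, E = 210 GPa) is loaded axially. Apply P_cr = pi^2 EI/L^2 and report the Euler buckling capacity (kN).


I = pi * d^4 / 64 = 239530.78 mm^4
L = 3000.0 mm
P_cr = pi^2 * E * I / L^2
= 9.8696 * 210000.0 * 239530.78 / 3000.0^2
= 55161.73 N = 55.1617 kN

55.1617 kN


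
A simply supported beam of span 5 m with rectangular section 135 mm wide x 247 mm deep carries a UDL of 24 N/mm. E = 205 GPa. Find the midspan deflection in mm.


I = 135 * 247^3 / 12 = 169528758.75 mm^4
L = 5000.0 mm, w = 24 N/mm, E = 205000.0 MPa
delta = 5 * w * L^4 / (384 * E * I)
= 5 * 24 * 5000.0^4 / (384 * 205000.0 * 169528758.75)
= 5.62 mm

5.62 mm


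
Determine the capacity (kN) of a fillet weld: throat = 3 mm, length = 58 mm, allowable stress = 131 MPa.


Strength = throat * length * allowable stress
= 3 * 58 * 131 N
= 22794 N
= 22.79 kN

22.79 kN


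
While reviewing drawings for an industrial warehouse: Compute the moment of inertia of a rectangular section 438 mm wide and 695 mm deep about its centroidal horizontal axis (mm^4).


I = b * h^3 / 12
= 438 * 695^3 / 12
= 438 * 335702375 / 12
= 12253136687.5 mm^4

12253136687.5 mm^4


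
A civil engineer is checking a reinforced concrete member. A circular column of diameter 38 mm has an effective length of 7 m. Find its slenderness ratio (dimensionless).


Radius of gyration r = d / 4 = 38 / 4 = 9.5 mm
L_eff = 7000.0 mm
Slenderness ratio = L / r = 7000.0 / 9.5 = 736.84 (dimensionless)

736.84 (dimensionless)


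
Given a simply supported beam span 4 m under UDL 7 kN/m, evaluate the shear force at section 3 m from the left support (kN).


R_A = w * L / 2 = 7 * 4 / 2 = 14.0 kN
V(x) = R_A - w * x = 14.0 - 7 * 3
= -7.0 kN

-7.0 kN


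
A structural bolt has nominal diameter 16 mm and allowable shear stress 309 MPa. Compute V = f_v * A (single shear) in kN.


A = pi * d^2 / 4 = pi * 16^2 / 4 = 201.0619 mm^2
V = f_v * A / 1000 = 309 * 201.0619 / 1000
= 62.1281 kN

62.1281 kN


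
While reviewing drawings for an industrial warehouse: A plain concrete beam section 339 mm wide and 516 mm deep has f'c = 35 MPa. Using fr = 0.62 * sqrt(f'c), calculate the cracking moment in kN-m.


fr = 0.62 * sqrt(35) = 0.62 * 5.9161 = 3.668 MPa
I = 339 * 516^3 / 12 = 3881213712.0 mm^4
y_t = 258.0 mm
M_cr = fr * I / y_t = 3.668 * 3881213712.0 / 258.0 N-mm
= 55.179 kN-m

55.179 kN-m


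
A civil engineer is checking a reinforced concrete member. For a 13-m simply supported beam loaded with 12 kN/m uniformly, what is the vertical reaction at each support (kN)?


Total load = w * L = 12 * 13 = 156 kN
By symmetry, each reaction R = total / 2 = 156 / 2 = 78.0 kN

78.0 kN


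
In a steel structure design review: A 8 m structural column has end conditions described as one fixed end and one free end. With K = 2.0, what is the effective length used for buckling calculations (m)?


L_eff = K * L
= 2.0 * 8
= 16.0 m

16.0 m


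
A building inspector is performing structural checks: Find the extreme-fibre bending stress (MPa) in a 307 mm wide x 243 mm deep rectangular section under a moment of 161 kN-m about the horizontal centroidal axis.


I = b * h^3 / 12 = 307 * 243^3 / 12 = 367092870.75 mm^4
y = h / 2 = 243 / 2 = 121.5 mm
M = 161 kN-m = 161000000.0 N-mm
sigma = M * y / I = 161000000.0 * 121.5 / 367092870.75
= 53.29 MPa

53.29 MPa


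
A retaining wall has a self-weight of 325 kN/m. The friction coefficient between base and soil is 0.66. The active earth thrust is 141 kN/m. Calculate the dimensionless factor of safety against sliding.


Resisting force = mu * W = 0.66 * 325 = 214.5 kN/m
FOS = Resisting / Driving = 214.5 / 141
= 1.5213 (dimensionless)

1.5213 (dimensionless)


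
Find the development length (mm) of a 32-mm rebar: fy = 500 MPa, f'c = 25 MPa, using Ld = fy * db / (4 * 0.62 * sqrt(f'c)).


Ld = (fy * db) / (4 * 0.62 * sqrt(f'c))
= (500 * 32) / (4 * 0.62 * sqrt(25))
= 16000 / 12.4
= 1290.32 mm

1290.32 mm


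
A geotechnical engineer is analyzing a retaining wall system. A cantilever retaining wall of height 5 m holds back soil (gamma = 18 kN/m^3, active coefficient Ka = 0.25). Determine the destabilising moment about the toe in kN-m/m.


Pa = 0.5 * Ka * gamma * H^2
= 0.5 * 0.25 * 18 * 5^2
= 56.25 kN/m
Arm = H / 3 = 5 / 3 = 1.6667 m
Mo = Pa * arm = Pa * H / 3 = 56.25 * 5 / 3 = 93.75 kN-m/m

93.75 kN-m/m


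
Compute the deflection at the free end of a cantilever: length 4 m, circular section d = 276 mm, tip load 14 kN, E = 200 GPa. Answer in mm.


I = pi * d^4 / 64 = pi * 276^4 / 64 = 284843443.25 mm^4
L = 4000.0 mm, P = 14000.0 N, E = 200000.0 MPa
delta = P * L^3 / (3 * E * I)
= 14000.0 * 4000.0^3 / (3 * 200000.0 * 284843443.25)
= 5.2426 mm

5.2426 mm


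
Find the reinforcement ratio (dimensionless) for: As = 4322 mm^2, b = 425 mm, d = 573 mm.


rho = As / (b * d)
= 4322 / (425 * 573)
= 4322 / 243525
= 0.017748 (dimensionless)

0.017748 (dimensionless)


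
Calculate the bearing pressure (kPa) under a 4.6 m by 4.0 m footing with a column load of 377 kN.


A = 4.6 * 4.0 = 18.4 m^2
q = P / A = 377 / 18.4
= 20.4891 kPa

20.4891 kPa


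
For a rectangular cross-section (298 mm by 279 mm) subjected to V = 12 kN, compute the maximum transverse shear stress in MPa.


A = b * h = 298 * 279 = 83142 mm^2
V = 12 kN = 12000.0 N
tau_max = 1.5 * V / A = 1.5 * 12000.0 / 83142
= 0.2165 MPa

0.2165 MPa
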